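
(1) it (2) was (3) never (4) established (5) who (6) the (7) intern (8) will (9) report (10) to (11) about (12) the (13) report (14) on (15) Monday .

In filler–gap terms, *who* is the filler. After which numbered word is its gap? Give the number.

10

Before movement: The intern will report to who about the report on Monday.
'who' functions as the object of the preposition 'to'. Wh-movement fronts it, leaving a gap right after 'to':
It was never established who the intern will report to ___ about the report on Monday.
'to' is word 10.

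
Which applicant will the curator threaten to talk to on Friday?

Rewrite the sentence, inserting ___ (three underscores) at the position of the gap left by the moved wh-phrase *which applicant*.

Which applicant will the curator threaten to talk to ___ on Friday?

In situ: The curator will threaten to talk to which applicant on Friday.
'which applicant' is the object of the preposition 'to'. The gap is right after 'to'.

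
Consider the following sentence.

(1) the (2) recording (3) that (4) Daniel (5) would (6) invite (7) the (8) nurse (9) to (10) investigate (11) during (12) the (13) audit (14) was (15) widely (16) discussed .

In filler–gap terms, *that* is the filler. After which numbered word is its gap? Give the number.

10

'that' functions as the direct object of 'investigate'. Wh-movement fronts it, leaving a gap right after 'investigate':
The recording that Daniel would invite the nurse to investigate ___ during the audit was widely discussed.
'investigate' is word 10.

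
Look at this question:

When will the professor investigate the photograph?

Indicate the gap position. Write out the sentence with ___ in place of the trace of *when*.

When will the professor investigate the photograph ___?

Pre-movement form: The professor will investigate the photograph when.
The filler 'when' is interpreted as the temporal adjunct. The gap is right after 'photograph'.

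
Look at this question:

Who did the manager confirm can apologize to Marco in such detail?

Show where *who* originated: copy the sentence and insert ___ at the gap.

In situ: The manager did confirm who can apologize to Marco in such detail.
'who' functions as the subject of the clause embedded under 'confirm'. The gap is right after 'confirm'.

Who did the manager confirm ___ can apologize to Marco in such detail?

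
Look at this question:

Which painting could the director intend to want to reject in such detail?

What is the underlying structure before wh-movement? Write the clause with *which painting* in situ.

The director could intend to want to reject which painting in such detail.

'which painting' functions as the direct object of 'reject'. It moves to the left edge, and the trace sits right after 'reject':
Which painting could the director intend to want to reject ___ in such detail?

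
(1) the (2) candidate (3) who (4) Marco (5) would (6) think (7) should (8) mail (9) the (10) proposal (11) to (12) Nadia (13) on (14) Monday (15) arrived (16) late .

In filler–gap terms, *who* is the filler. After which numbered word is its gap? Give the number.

6

'who' functions as the subject of the clause embedded under 'think'. It moves to the left edge, and the trace sits right after 'think':
The candidate who Marco would think ___ should mail the proposal to Nadia on Monday arrived late.
'think' is word 6.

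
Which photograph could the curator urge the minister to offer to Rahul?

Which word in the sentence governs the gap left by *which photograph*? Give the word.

Before movement: The curator could urge the minister to offer which photograph to Rahul.
'which photograph' functions as the direct object of 'offer'. Wh-movement fronts it, leaving a gap right after 'offer':
Which photograph could the curator urge the minister to offer ___ to Rahul?

offer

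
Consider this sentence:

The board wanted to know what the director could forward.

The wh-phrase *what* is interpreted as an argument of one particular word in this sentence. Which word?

Before movement: The director could forward what.
'what' is the direct object of 'forward'. Fronting leaves a gap immediately after 'forward':
The board wanted to know what the director could forward ___.

forward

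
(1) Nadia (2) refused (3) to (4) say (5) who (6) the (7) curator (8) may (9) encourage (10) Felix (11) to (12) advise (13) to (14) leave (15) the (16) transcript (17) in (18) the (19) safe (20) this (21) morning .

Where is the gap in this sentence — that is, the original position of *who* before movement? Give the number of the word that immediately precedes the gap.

Before movement: The curator may encourage Felix to advise who to leave the transcript in the safe this morning.
'who' is the direct object of 'advise'. It moves to the left edge, and the trace sits right after 'advise':
Nadia refused to say who the curator may encourage Felix to advise ___ to leave the transcript in the safe this morning.
'advise' is word 12.

12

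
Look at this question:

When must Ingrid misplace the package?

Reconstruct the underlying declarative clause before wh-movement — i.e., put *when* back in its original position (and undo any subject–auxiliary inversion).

Ingrid must misplace the package when.

'when' functions as the temporal adjunct. Wh-movement fronts it, leaving a gap right after 'package':
When must Ingrid misplace the package ___?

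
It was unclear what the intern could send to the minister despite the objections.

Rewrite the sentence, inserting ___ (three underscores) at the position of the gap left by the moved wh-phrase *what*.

Underlying clause: The intern could send what to the minister despite the objections.
'what' is the direct object of 'send'. The gap is right after 'send'.

It was unclear what the intern could send ___ to the minister despite the objections.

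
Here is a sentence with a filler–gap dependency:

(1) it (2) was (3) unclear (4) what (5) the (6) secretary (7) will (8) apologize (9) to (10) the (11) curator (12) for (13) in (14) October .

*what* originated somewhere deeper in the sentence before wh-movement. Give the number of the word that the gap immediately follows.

12

Underlying clause: The secretary will apologize to the curator for what in October.
The filler 'what' is interpreted as the object of the preposition 'for'. Fronting leaves a gap immediately after 'for':
It was unclear what the secretary will apologize to the curator for ___ in October.
'for' is word 12.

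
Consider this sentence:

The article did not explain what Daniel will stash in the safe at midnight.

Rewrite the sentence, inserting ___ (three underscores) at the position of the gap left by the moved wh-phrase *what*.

The article did not explain what Daniel will stash ___ in the safe at midnight.

Pre-movement form: Daniel will stash what in the safe at midnight.
'what' functions as the direct object of 'stash'. The gap is right after 'stash'.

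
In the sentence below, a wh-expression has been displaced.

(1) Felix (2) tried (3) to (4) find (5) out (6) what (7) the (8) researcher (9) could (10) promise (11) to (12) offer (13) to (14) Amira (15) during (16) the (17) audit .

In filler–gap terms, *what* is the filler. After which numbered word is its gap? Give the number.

12

In situ: The researcher could promise to offer what to Amira during the audit.
'what' functions as the direct object of 'offer'. It moves to the left edge, and the trace sits right after 'offer':
Felix tried to find out what the researcher could promise to offer ___ to Amira during the audit.
'offer' is word 12.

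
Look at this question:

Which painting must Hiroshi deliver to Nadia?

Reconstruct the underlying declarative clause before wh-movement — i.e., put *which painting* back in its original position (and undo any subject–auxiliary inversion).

Hiroshi must deliver which painting to Nadia.

'which painting' is the direct object of 'deliver'. Wh-movement fronts it, leaving a gap right after 'deliver':
Which painting must Hiroshi deliver ___ to Nadia?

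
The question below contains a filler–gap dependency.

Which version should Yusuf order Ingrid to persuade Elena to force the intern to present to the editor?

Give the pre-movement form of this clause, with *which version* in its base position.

'which version' is the direct object of 'present'. Fronting leaves a gap immediately after 'present':
Which version should Yusuf order Ingrid to persuade Elena to force the intern to present ___ to the editor?

Yusuf should order Ingrid to persuade Elena to force the intern to present which version to the editor.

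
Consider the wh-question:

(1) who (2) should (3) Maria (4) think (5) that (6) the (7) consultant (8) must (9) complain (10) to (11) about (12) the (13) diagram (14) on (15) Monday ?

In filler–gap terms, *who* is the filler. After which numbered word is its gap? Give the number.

10

Underlying clause: Maria should think that the consultant must complain to who about the diagram on Monday.
'who' functions as the object of the preposition 'to'. Fronting leaves a gap immediately after 'to':
Who should Maria think that the consultant must complain to ___ about the diagram on Monday?
'to' is word 10.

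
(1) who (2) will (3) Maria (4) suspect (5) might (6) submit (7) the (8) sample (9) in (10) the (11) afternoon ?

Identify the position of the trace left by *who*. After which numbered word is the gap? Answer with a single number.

In situ: Maria will suspect who might submit the sample in the afternoon.
'who' functions as the subject of the clause embedded under 'suspect'. It moves to the left edge, and the trace sits right after 'suspect':
Who will Maria suspect ___ might submit the sample in the afternoon?
'suspect' is word 4.

4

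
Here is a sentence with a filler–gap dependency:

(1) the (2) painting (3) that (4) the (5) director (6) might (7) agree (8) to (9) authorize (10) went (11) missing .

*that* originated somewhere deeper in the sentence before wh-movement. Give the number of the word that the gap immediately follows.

9

'that' is the direct object of 'authorize'. Fronting leaves a gap immediately after 'authorize':
The painting that the director might agree to authorize ___ went missing.
'authorize' is word 9.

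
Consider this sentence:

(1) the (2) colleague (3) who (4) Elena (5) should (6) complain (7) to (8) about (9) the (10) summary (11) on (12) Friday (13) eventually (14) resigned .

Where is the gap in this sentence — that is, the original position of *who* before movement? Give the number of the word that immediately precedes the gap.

'who' is the object of the preposition 'to'. It moves to the left edge, and the trace sits right after 'to':
The colleague who Elena should complain to ___ about the summary on Friday eventually resigned.
'to' is word 7.

7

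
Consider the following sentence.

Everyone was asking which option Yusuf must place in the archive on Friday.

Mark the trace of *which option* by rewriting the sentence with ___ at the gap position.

Everyone was asking which option Yusuf must place ___ in the archive on Friday.

Before movement: Yusuf must place which option in the archive on Friday.
'which option' functions as the direct object of 'place'. The gap is right after 'place'.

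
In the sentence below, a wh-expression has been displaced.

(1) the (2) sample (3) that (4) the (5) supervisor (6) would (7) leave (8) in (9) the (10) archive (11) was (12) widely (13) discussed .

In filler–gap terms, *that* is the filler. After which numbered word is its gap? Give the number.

'that' functions as the direct object of 'leave'. Wh-movement fronts it, leaving a gap right after 'leave':
The sample that the supervisor would leave ___ in the archive was widely discussed.
'leave' is word 7.

7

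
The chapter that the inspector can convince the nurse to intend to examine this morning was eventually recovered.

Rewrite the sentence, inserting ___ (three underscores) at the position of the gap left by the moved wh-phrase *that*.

The filler 'that' is interpreted as the direct object of 'examine'. The gap is right after 'examine'.

The chapter that the inspector can convince the nurse to intend to examine ___ this morning was eventually recovered.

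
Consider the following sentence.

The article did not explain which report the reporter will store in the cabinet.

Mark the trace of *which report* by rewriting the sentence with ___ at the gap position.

Before movement: The reporter will store which report in the cabinet.
'which report' functions as the direct object of 'store'. The gap is right after 'store'.

The article did not explain which report the reporter will store ___ in the cabinet.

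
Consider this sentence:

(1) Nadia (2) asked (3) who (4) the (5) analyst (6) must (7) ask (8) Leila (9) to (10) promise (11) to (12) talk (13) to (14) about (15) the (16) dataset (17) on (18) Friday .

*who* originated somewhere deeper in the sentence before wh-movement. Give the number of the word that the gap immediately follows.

Underlying clause: The analyst must ask Leila to promise to talk to who about the dataset on Friday.
The filler 'who' is interpreted as the object of the preposition 'to'. Fronting leaves a gap immediately after 'to':
Nadia asked who the analyst must ask Leila to promise to talk to ___ about the dataset on Friday.
'to' is word 13.

13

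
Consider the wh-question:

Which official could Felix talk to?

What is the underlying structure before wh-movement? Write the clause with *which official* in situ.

Felix could talk to which official.

The filler 'which official' is interpreted as the object of the preposition 'to'. Wh-movement fronts it, leaving a gap right after 'to':
Which official could Felix talk to ___?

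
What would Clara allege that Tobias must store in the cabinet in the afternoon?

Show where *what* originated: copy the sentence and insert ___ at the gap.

Before movement: Clara would allege that Tobias must store what in the cabinet in the afternoon.
'what' is the direct object of 'store'. The gap is right after 'store'.

What would Clara allege that Tobias must store ___ in the cabinet in the afternoon?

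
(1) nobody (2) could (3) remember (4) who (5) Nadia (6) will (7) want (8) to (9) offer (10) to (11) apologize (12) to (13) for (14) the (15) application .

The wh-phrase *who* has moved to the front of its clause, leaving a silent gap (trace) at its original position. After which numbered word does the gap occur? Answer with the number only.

12

Before movement: Nadia will want to offer to apologize to who for the application.
'who' is the object of the preposition 'to'. Fronting leaves a gap immediately after 'to':
Nobody could remember who Nadia will want to offer to apologize to ___ for the application.
'to' is word 12.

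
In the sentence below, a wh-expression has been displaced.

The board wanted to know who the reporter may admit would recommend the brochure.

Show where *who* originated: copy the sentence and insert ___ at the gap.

The board wanted to know who the reporter may admit ___ would recommend the brochure.

Pre-movement form: The reporter may admit who would recommend the brochure.
The filler 'who' is interpreted as the subject of the clause embedded under 'admit'. The gap is right after 'admit'.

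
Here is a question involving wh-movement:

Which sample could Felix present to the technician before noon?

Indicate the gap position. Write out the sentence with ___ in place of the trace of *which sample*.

Which sample could Felix present ___ to the technician before noon?

Before movement: Felix could present which sample to the technician before noon.
The filler 'which sample' is interpreted as the direct object of 'present'. The gap is right after 'present'.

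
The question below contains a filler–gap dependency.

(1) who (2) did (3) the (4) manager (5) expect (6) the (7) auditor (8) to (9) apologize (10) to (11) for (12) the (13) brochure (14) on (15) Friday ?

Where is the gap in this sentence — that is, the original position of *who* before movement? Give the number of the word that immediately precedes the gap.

Pre-movement form: The manager did expect the auditor to apologize to who for the brochure on Friday.
'who' is the object of the preposition 'to'. Fronting leaves a gap immediately after 'to':
Who did the manager expect the auditor to apologize to ___ for the brochure on Friday?
'to' is word 10.

10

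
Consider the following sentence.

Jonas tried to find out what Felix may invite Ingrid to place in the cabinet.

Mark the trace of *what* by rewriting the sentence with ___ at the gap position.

In situ: Felix may invite Ingrid to place what in the cabinet.
The filler 'what' is interpreted as the direct object of 'place'. The gap is right after 'place'.

Jonas tried to find out what Felix may invite Ingrid to place ___ in the cabinet.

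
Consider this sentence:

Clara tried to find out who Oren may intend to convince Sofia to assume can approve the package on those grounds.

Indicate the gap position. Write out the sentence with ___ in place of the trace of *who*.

Clara tried to find out who Oren may intend to convince Sofia to assume ___ can approve the package on those grounds.

Underlying clause: Oren may intend to convince Sofia to assume who can approve the package on those grounds.
The filler 'who' is interpreted as the subject of the clause embedded under 'assume'. The gap is right after 'assume'.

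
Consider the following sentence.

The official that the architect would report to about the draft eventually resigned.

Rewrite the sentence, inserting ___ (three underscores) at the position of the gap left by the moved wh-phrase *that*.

'that' functions as the object of the preposition 'to'. The gap is right after 'to'.

The official that the architect would report to ___ about the draft eventually resigned.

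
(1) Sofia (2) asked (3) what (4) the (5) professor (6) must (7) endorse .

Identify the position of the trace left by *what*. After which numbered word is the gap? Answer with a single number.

7

Pre-movement form: The professor must endorse what.
The filler 'what' is interpreted as the direct object of 'endorse'. It moves to the left edge, and the trace sits right after 'endorse':
Sofia asked what the professor must endorse ___.
'endorse' is word 7.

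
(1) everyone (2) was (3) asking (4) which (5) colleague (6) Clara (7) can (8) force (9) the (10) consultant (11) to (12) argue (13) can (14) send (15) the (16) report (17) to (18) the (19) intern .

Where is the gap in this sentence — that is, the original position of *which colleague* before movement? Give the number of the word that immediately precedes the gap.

Before movement: Clara can force the consultant to argue which colleague can send the report to the intern.
'which colleague' functions as the subject of the clause embedded under 'argue'. Fronting leaves a gap immediately after 'argue':
Everyone was asking which colleague Clara can force the consultant to argue ___ can send the report to the intern.
'argue' is word 12.

12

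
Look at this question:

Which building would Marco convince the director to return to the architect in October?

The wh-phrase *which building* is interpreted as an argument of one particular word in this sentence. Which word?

return

Underlying clause: Marco would convince the director to return which building to the architect in October.
'which building' functions as the direct object of 'return'. It moves to the left edge, and the trace sits right after 'return':
Which building would Marco convince the director to return ___ to the architect in October?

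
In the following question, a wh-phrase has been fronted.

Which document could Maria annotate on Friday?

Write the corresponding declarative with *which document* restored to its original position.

'which document' is the direct object of 'annotate'. Wh-movement fronts it, leaving a gap right after 'annotate':
Which document could Maria annotate ___ on Friday?

Maria could annotate which document on Friday.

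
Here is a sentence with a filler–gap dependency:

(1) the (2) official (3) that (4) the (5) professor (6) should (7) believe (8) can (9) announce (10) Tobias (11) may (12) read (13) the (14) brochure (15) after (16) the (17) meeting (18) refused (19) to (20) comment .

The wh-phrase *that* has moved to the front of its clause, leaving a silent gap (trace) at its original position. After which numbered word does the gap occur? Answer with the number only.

The filler 'that' is interpreted as the subject of the clause embedded under 'believe'. Wh-movement fronts it, leaving a gap right after 'believe':
The official that the professor should believe ___ can announce Tobias may read the brochure after the meeting refused to comment.
'believe' is word 7.

7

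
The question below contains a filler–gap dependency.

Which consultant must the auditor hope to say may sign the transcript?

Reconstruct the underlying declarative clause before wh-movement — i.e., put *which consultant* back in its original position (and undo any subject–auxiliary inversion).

The auditor must hope to say which consultant may sign the transcript.

'which consultant' functions as the subject of the clause embedded under 'say'. Fronting leaves a gap immediately after 'say':
Which consultant must the auditor hope to say ___ may sign the transcript?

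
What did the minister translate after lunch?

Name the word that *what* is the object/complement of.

translate

Before movement: The minister did translate what after lunch.
'what' is the direct object of 'translate'. Fronting leaves a gap immediately after 'translate':
What did the minister translate ___ after lunch?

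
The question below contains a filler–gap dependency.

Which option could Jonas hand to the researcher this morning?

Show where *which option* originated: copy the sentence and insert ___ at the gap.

Which option could Jonas hand ___ to the researcher this morning?

Before movement: Jonas could hand which option to the researcher this morning.
The filler 'which option' is interpreted as the direct object of 'hand'. The gap is right after 'hand'.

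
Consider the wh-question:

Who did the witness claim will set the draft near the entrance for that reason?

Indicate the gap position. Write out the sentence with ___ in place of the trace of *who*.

Who did the witness claim ___ will set the draft near the entrance for that reason?

Underlying clause: The witness did claim who will set the draft near the entrance for that reason.
'who' is the subject of the clause embedded under 'claim'. The gap is right after 'claim'.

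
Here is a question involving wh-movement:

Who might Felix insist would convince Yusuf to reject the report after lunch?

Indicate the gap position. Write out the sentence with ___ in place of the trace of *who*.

Who might Felix insist ___ would convince Yusuf to reject the report after lunch?

Underlying clause: Felix might insist who would convince Yusuf to reject the report after lunch.
The filler 'who' is interpreted as the subject of the clause embedded under 'insist'. The gap is right after 'insist'.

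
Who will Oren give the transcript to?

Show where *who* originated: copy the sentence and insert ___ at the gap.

Pre-movement form: Oren will give the transcript to who.
'who' functions as the object of the preposition 'to' (recipient of 'give'). The gap is right after 'to'.

Who will Oren give the transcript to ___?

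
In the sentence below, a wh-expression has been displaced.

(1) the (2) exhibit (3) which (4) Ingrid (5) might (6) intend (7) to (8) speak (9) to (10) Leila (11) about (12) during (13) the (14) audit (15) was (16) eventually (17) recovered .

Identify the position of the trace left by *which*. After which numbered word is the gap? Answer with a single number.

'which' functions as the object of the preposition 'about'. It moves to the left edge, and the trace sits right after 'about':
The exhibit which Ingrid might intend to speak to Leila about ___ during the audit was eventually recovered.
'about' is word 11.

11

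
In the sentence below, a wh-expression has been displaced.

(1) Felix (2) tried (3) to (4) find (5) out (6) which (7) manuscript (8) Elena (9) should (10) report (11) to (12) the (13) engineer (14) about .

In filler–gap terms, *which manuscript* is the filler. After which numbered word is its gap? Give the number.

Pre-movement form: Elena should report to the engineer about which manuscript.
'which manuscript' functions as the object of the preposition 'about'. Fronting leaves a gap immediately after 'about':
Felix tried to find out which manuscript Elena should report to the engineer about ___.
'about' is word 14.

14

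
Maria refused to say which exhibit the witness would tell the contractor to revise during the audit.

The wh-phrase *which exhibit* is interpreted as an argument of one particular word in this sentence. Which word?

revise

Before movement: The witness would tell the contractor to revise which exhibit during the audit.
'which exhibit' functions as the direct object of 'revise'. Fronting leaves a gap immediately after 'revise':
Maria refused to say which exhibit the witness would tell the contractor to revise ___ during the audit.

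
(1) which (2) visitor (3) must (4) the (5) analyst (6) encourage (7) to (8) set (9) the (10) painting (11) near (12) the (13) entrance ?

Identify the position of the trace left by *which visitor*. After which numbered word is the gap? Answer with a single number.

6

Pre-movement form: The analyst must encourage which visitor to set the painting near the entrance.
'which visitor' functions as the direct object of 'encourage'. Wh-movement fronts it, leaving a gap right after 'encourage':
Which visitor must the analyst encourage ___ to set the painting near the entrance?
'encourage' is word 6.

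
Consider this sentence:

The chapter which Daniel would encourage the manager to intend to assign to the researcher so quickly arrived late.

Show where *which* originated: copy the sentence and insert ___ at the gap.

The filler 'which' is interpreted as the direct object of 'assign'. The gap is right after 'assign'.

The chapter which Daniel would encourage the manager to intend to assign ___ to the researcher so quickly arrived late.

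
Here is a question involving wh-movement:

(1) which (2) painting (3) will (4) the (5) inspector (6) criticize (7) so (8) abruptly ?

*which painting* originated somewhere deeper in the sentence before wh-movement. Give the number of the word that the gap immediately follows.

Pre-movement form: The inspector will criticize which painting so abruptly.
'which painting' is the direct object of 'criticize'. Wh-movement fronts it, leaving a gap right after 'criticize':
Which painting will the inspector criticize ___ so abruptly?
'criticize' is word 6.

6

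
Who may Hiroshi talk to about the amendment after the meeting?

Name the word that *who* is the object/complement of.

to

Underlying clause: Hiroshi may talk to who about the amendment after the meeting.
'who' functions as the object of the preposition 'to'. Fronting leaves a gap immediately after 'to':
Who may Hiroshi talk to ___ about the amendment after the meeting?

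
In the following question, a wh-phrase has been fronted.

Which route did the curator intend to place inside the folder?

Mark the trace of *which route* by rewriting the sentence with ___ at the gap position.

In situ: The curator did intend to place which route inside the folder.
'which route' functions as the direct object of 'place'. The gap is right after 'place'.

Which route did the curator intend to place ___ inside the folder?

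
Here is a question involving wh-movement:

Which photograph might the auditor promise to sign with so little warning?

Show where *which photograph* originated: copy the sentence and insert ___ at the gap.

Before movement: The auditor might promise to sign which photograph with so little warning.
The filler 'which photograph' is interpreted as the direct object of 'sign'. The gap is right after 'sign'.

Which photograph might the auditor promise to sign ___ with so little warning?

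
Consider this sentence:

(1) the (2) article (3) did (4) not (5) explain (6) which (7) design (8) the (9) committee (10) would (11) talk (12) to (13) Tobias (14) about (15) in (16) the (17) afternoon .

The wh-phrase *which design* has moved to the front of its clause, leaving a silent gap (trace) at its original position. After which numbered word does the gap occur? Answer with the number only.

14

Before movement: The committee would talk to Tobias about which design in the afternoon.
'which design' functions as the object of the preposition 'about'. It moves to the left edge, and the trace sits right after 'about':
The article did not explain which design the committee would talk to Tobias about ___ in the afternoon.
'about' is word 14.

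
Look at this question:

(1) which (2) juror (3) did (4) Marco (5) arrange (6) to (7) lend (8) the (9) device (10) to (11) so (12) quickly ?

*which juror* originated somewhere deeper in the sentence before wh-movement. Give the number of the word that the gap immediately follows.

10

Before movement: Marco did arrange to lend the device to which juror so quickly.
The filler 'which juror' is interpreted as the object of the preposition 'to' (recipient of 'lend'). Fronting leaves a gap immediately after 'to':
Which juror did Marco arrange to lend the device to ___ so quickly?
'to' is word 10.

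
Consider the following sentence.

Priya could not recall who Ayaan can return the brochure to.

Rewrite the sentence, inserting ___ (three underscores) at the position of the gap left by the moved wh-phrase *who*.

In situ: Ayaan can return the brochure to who.
'who' is the object of the preposition 'to' (recipient of 'return'). The gap is right after 'to'.

Priya could not recall who Ayaan can return the brochure to ___.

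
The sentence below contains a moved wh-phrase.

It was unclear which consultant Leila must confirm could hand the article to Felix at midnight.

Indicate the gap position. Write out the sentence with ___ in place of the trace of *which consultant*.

Pre-movement form: Leila must confirm which consultant could hand the article to Felix at midnight.
'which consultant' is the subject of the clause embedded under 'confirm'. The gap is right after 'confirm'.

It was unclear which consultant Leila must confirm ___ could hand the article to Felix at midnight.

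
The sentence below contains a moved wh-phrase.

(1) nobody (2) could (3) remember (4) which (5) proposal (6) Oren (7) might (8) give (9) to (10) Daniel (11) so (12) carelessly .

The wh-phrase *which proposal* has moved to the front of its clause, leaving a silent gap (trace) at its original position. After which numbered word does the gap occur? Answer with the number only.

8

Underlying clause: Oren might give which proposal to Daniel so carelessly.
'which proposal' is the direct object of 'give'. Fronting leaves a gap immediately after 'give':
Nobody could remember which proposal Oren might give ___ to Daniel so carelessly.
'give' is word 8.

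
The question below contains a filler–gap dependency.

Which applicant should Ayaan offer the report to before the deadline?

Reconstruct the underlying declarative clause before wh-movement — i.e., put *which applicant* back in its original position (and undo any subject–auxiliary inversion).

Ayaan should offer the report to which applicant before the deadline.

'which applicant' is the object of the preposition 'to' (recipient of 'offer'). It moves to the left edge, and the trace sits right after 'to':
Which applicant should Ayaan offer the report to ___ before the deadline?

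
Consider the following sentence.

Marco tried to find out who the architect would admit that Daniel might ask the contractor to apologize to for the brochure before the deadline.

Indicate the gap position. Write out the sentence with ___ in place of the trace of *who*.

Underlying clause: The architect would admit that Daniel might ask the contractor to apologize to who for the brochure before the deadline.
'who' is the object of the preposition 'to'. The gap is right after 'to'.

Marco tried to find out who the architect would admit that Daniel might ask the contractor to apologize to ___ for the brochure before the deadline.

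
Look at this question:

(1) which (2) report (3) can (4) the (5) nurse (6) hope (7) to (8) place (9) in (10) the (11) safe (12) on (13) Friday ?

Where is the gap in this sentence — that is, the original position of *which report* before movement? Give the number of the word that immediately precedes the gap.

Underlying clause: The nurse can hope to place which report in the safe on Friday.
The filler 'which report' is interpreted as the direct object of 'place'. Fronting leaves a gap immediately after 'place':
Which report can the nurse hope to place ___ in the safe on Friday?
'place' is word 8.

8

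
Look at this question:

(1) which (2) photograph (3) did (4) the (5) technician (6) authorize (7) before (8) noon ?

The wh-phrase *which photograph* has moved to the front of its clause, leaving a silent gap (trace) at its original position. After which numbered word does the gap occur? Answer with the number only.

Underlying clause: The technician did authorize which photograph before noon.
The filler 'which photograph' is interpreted as the direct object of 'authorize'. It moves to the left edge, and the trace sits right after 'authorize':
Which photograph did the technician authorize ___ before noon?
'authorize' is word 6.

6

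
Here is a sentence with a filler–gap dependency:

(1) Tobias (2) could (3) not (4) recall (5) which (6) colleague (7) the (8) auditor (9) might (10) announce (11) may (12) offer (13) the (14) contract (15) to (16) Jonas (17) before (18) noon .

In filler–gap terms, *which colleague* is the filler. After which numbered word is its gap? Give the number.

10

Before movement: The auditor might announce which colleague may offer the contract to Jonas before noon.
'which colleague' functions as the subject of the clause embedded under 'announce'. Fronting leaves a gap immediately after 'announce':
Tobias could not recall which colleague the auditor might announce ___ may offer the contract to Jonas before noon.
'announce' is word 10.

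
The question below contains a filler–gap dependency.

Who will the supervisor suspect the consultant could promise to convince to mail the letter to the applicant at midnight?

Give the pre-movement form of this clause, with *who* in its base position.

'who' functions as the direct object of 'convince'. It moves to the left edge, and the trace sits right after 'convince':
Who will the supervisor suspect the consultant could promise to convince ___ to mail the letter to the applicant at midnight?

The supervisor will suspect the consultant could promise to convince who to mail the letter to the applicant at midnight.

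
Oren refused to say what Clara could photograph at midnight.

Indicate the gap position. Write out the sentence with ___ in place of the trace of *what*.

Oren refused to say what Clara could photograph ___ at midnight.

Before movement: Clara could photograph what at midnight.
The filler 'what' is interpreted as the direct object of 'photograph'. The gap is right after 'photograph'.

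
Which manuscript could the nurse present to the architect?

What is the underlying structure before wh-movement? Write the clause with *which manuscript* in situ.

The filler 'which manuscript' is interpreted as the direct object of 'present'. Fronting leaves a gap immediately after 'present':
Which manuscript could the nurse present ___ to the architect?

The nurse could present which manuscript to the architect.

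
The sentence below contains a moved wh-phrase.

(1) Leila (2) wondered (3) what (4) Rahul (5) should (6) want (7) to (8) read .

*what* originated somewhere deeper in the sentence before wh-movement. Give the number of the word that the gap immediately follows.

Before movement: Rahul should want to read what.
The filler 'what' is interpreted as the direct object of 'read'. Fronting leaves a gap immediately after 'read':
Leila wondered what Rahul should want to read ___.
'read' is word 8.

8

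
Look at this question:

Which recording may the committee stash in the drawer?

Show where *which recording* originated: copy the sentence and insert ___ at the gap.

Before movement: The committee may stash which recording in the drawer.
The filler 'which recording' is interpreted as the direct object of 'stash'. The gap is right after 'stash'.

Which recording may the committee stash ___ in the drawer?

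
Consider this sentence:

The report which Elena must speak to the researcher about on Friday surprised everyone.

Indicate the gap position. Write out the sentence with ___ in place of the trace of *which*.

The filler 'which' is interpreted as the object of the preposition 'about'. The gap is right after 'about'.

The report which Elena must speak to the researcher about ___ on Friday surprised everyone.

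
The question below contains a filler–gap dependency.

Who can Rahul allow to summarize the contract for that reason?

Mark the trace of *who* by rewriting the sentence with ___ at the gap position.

Who can Rahul allow ___ to summarize the contract for that reason?

Before movement: Rahul can allow who to summarize the contract for that reason.
'who' is the direct object of 'allow'. The gap is right after 'allow'.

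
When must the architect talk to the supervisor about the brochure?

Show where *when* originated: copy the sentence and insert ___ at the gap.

When must the architect talk to the supervisor about the brochure ___?

Pre-movement form: The architect must talk to the supervisor about the brochure when.
'when' is the temporal adjunct. The gap is right after 'brochure'.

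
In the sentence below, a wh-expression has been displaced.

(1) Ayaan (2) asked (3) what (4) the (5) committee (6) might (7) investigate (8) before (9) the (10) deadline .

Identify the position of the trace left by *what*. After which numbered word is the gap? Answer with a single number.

7

In situ: The committee might investigate what before the deadline.
The filler 'what' is interpreted as the direct object of 'investigate'. Fronting leaves a gap immediately after 'investigate':
Ayaan asked what the committee might investigate ___ before the deadline.
'investigate' is word 7.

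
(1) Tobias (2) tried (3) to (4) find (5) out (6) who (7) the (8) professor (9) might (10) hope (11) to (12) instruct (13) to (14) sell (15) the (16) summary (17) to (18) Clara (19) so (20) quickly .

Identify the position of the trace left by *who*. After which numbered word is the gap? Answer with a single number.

12

In situ: The professor might hope to instruct who to sell the summary to Clara so quickly.
The filler 'who' is interpreted as the direct object of 'instruct'. Wh-movement fronts it, leaving a gap right after 'instruct':
Tobias tried to find out who the professor might hope to instruct ___ to sell the summary to Clara so quickly.
'instruct' is word 12.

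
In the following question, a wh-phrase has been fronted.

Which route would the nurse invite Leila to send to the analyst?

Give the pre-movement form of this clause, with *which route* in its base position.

The nurse would invite Leila to send which route to the analyst.

'which route' is the direct object of 'send'. Fronting leaves a gap immediately after 'send':
Which route would the nurse invite Leila to send ___ to the analyst?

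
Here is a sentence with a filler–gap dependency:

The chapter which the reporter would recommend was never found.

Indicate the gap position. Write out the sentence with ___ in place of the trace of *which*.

The chapter which the reporter would recommend ___ was never found.

The filler 'which' is interpreted as the direct object of 'recommend'. The gap is right after 'recommend'.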